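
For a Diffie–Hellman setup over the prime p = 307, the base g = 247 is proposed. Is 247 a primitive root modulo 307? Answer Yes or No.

φ(307) = 307 − 1 = 306 = 2 · 3^2 · 17.
An element g generates (Z/307Z)^× iff g^(306/q) ≢ 1 (mod 307) for each prime q ∈ {2, 3, 17}.
247^153 ≡ 306 (mod 307)  [q = 2: ≢ 1 ✓]
247^102 ≡ 289 (mod 307)  [q = 3: ≢ 1 ✓]
247^18 ≡ 304 (mod 307)  [q = 17: ≢ 1 ✓]
All checks pass, so 247 has order 306 and is a primitive root modulo 307.

Yes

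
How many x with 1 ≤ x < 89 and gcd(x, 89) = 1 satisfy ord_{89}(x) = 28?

0

φ(89) = 89 − 1 = 88 = 2^3 · 11.
Since (Z/89Z)^× is cyclic of order 88, the number of elements of order d is φ(d) when d | 88 and 0 otherwise.
28 does not divide 88, so no element of (Z/89Z)^× has order 28.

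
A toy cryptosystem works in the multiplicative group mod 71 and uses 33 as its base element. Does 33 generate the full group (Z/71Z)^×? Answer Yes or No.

Yes

φ(71) = 71 − 1 = 70 = 2 · 5 · 7.
An element g generates (Z/71Z)^× iff g^(70/q) ≢ 1 (mod 71) for each prime q ∈ {2, 5, 7}.
33^35 ≡ 70 (mod 71)  [q = 2: ≢ 1 ✓]
33^14 ≡ 5 (mod 71)  [q = 5: ≢ 1 ✓]
33^10 ≡ 45 (mod 71)  [q = 7: ≢ 1 ✓]
All checks pass, so 33 has order 70 and is a primitive root modulo 71.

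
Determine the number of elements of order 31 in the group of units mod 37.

0

φ(37) = 37 − 1 = 36 = 2^2 · 3^2.
(Z/37Z)^× is cyclic (|G| = 36); a cyclic group of order m has exactly φ(d) elements of each order d | m, and none otherwise.
Here 36 is not a multiple of 31, so there are no elements of order 31.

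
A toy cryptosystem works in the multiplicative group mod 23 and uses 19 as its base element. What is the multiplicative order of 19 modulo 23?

The order of 19 must divide φ(23) = 23 − 1 = 22 = 2 · 11.
Divisors of 22: 1, 2, 11, 22.
Evaluate successive powers at the divisors of 22:
19^1 ≡ 19
19^2 ≡ 16
19^11 ≡ 22
19^22 ≡ 1
So ord_23(19) = 22.

22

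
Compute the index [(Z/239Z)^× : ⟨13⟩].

1

By Lagrange's theorem, ord_239(13) divides φ(239) = 239 − 1 = 238 = 2 · 7 · 17.
Divisors of 238: 1, 2, 7, 14, 17, 34, 119, 238.
Test each divisor d:
13^1 ≡ 13 (mod 239)
13^2 ≡ 169 (mod 239)
13^7 ≡ 23 (mod 239)
13^14 ≡ 51 (mod 239)
13^17 ≡ 195 (mod 239)
13^34 ≡ 24 (mod 239)
13^119 ≡ 238 (mod 239)
13^238 ≡ 1 (mod 239) ✓
Thus |⟨13⟩| = ord(13) = 238.
Index = |(Z/239Z)^×| / |⟨13⟩| = 238 / 238 = 1.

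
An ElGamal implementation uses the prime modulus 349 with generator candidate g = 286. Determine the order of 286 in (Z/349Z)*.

348

ord(286) | φ(349) = 349 − 1 = 348 = 2^2 · 3 · 29.
Divisors of 348: 1, 2, 3, 4, 6, 12, 29, 58, 87, 116, 174, 348.
Compute 286^d (mod 349) for the divisors d until we hit 1:
286^1 ≡ 286 (mod 349)
286^2 ≡ 130 (mod 349)
286^3 ≡ 186 (mod 349)
286^4 ≡ 148 (mod 349)
286^6 ≡ 45 (mod 349)
286^12 ≡ 280 (mod 349)
286^29 ≡ 189 (mod 349)
286^58 ≡ 123 (mod 349)
286^87 ≡ 213 (mod 349)
286^116 ≡ 122 (mod 349)
286^174 ≡ 348 (mod 349)
286^348 ≡ 1 (mod 349) ✓
So ord_349(286) = 348.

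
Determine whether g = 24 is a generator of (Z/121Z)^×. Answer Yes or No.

Yes

φ(121) = φ(11^2) = 11·(11−1) = 110 = 2 · 5 · 11.
An element g generates (Z/121Z)^× iff g^(110/q) ≢ 1 (mod 121) for each prime q ∈ {2, 5, 11}.
24^55 ≡ 120 (mod 121)  [q = 2: ≢ 1 ✓]
24^22 ≡ 81 (mod 121)  [q = 5: ≢ 1 ✓]
24^10 ≡ 45 (mod 121)  [q = 11: ≢ 1 ✓]
None equal 1, so ord_121(24) = 110: 24 is a primitive root.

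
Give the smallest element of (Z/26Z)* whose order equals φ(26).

φ(26) = φ(2)·φ(13) = 1·12 = 12 = 2^2 · 3.
Test candidates g = 2, 3, … against the prime factors q ∈ {2, 3} of φ(26): g is a generator iff g^(12/q) ≢ 1 for every such q.
g = 2: gcd(2, 26) = 2 > 1, not a unit — skip.
g = 3: 3^6 ≡ 1 — hits 1, so not a primitive root.
g = 4: gcd(4, 26) = 2 > 1, not a unit — skip.
g = 5: 5^6 ≡ 25; 5^4 ≡ 1 — hits 1, so not a primitive root.
g = 6: gcd(6, 26) = 2 > 1, not a unit — skip.
g = 7: 7^6 ≡ 25; 7^4 ≡ 9 — none is 1, so 7 is a primitive root.
The smallest primitive root modulo 26 is 7.

7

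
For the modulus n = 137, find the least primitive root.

φ(137) = 137 − 1 = 136 = 2^3 · 17.
g is a primitive root iff g^(136/q) ≢ 1 (mod 137) for each prime q ∈ {2, 17}.
g = 2: 2^68 ≡ 1 — hits 1, so not a primitive root.
g = 3: 3^68 ≡ 136; 3^8 ≡ 122 — none is 1, so 3 is a primitive root.
So 3 is the smallest generator of (Z/137Z)^×.

3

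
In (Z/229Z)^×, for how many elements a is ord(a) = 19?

φ(229) = 229 − 1 = 228 = 2^2 · 3 · 19.
Since (Z/229Z)^× is cyclic of order 228, the number of elements of order d is φ(d) when d | 228 and 0 otherwise.
19 | 228, and φ(19) = 19 − 1 = 18.

18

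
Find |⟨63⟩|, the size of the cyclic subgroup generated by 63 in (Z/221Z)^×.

The order of 63 must divide φ(221) = φ(13·17) = (13−1)·(17−1) = 12·16 = 192 = 2^6 · 3.
Divisors of 192: 1, 2, 3, 4, 6, 8, 12, 16, 24, 32, 48, 64, 96, 192.
Compute 63^d (mod 221) for the divisors d until we hit 1:
63^1 ≡ 63 (mod 221)
63^2 ≡ 212 (mod 221)
63^3 ≡ 96 (mod 221)
63^4 ≡ 81 (mod 221)
63^6 ≡ 155 (mod 221)
63^8 ≡ 152 (mod 221)
63^12 ≡ 157 (mod 221)
63^16 ≡ 120 (mod 221)
63^24 ≡ 118 (mod 221)
63^32 ≡ 35 (mod 221)
63^48 ≡ 1 (mod 221) ✓
Therefore the multiplicative order of 63 modulo 221 is 48.

48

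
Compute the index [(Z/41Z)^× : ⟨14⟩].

5

By Lagrange's theorem, ord_41(14) divides φ(41) = 41 − 1 = 40 = 2^3 · 5.
Divisors of 40: 1, 2, 4, 5, 8, 10, 20, 40.
Evaluate successive powers at the divisors of 40:
14^1 ≡ 14
14^2 ≡ 32
14^4 ≡ 40
14^5 ≡ 27
14^8 ≡ 1
The order of 14 is 8, so the subgroup it generates has 8 elements.
The index is φ(41) / ord(14) = 40 / 8 = 5.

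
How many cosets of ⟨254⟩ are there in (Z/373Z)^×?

ord(254) | φ(373) = 373 − 1 = 372 = 2^2 · 3 · 31.
Divisors of 372: 1, 2, 3, 4, 6, 12, 31, 62, 93, 124, 186, 372.
Evaluate successive powers at the divisors of 372:
254^1 ≡ 254 (mod 373)
254^2 ≡ 360 (mod 373)
254^3 ≡ 55 (mod 373)
254^4 ≡ 169 (mod 373)
254^6 ≡ 41 (mod 373)
254^12 ≡ 189 (mod 373)
254^31 ≡ 372 (mod 373)
254^62 ≡ 1 (mod 373) ✓
The order of 254 is 62, so the subgroup it generates has 62 elements.
The index is φ(373) / ord(254) = 372 / 62 = 6.

6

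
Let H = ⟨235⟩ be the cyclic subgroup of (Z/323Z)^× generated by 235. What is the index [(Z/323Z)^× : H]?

6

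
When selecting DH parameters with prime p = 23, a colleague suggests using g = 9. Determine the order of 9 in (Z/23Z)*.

11

ord(9) | φ(23) = 23 − 1 = 22 = 2 · 11.
Divisors of 22: 1, 2, 11, 22.
Test each divisor d:
9^1 ≡ 9 (mod 23)
9^2 ≡ 12 (mod 23)
9^11 ≡ 1 (mod 23) ✓
Therefore the multiplicative order of 9 modulo 23 is 11.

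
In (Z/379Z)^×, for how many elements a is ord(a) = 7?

6

φ(379) = 379 − 1 = 378 = 2 · 3^3 · 7.
Since (Z/379Z)^× is cyclic of order 378, the number of elements of order d is φ(d) when d | 378 and 0 otherwise.
7 | 378, and φ(7) = 7 − 1 = 6.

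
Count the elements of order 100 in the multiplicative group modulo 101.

40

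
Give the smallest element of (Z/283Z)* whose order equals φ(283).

3

φ(283) = 283 − 1 = 282 = 2 · 3 · 47.
Test candidates g = 2, 3, … against the prime factors q ∈ {2, 3, 47} of φ(283): g is a generator iff g^(282/q) ≢ 1 for every such q.
g = 2: 2^141 ≡ 282; 2^94 ≡ 1 — hits 1, so not a primitive root.
g = 3: 3^141 ≡ 282; 3^94 ≡ 238; 3^6 ≡ 163 — none is 1, so 3 is a primitive root.
Hence the least primitive root of 283 is 3.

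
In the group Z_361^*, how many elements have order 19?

18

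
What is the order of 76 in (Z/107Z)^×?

53

By Lagrange's theorem, ord_107(76) divides φ(107) = 107 − 1 = 106 = 2 · 53.
Divisors of 106: 1, 2, 53, 106.
Evaluate successive powers at the divisors of 106:
76^1 ≡ 76
76^2 ≡ 105
76^53 ≡ 1
The smallest such exponent is 53, so the order of 76 is 53.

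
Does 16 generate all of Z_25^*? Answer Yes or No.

No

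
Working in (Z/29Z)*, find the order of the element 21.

28

Since 21 ∈ (Z/29Z)^×, its order divides φ(29) = 29 − 1 = 28 = 2^2 · 7.
Divisors of 28: 1, 2, 4, 7, 14, 28.
Check 21^d mod 29 for each divisor in increasing order:
21^1 ≡ 21 (mod 29)
21^2 ≡ 6 (mod 29)
21^4 ≡ 7 (mod 29)
21^7 ≡ 12 (mod 29)
21^14 ≡ 28 (mod 29)
21^28 ≡ 1 (mod 29) ✓
Therefore the multiplicative order of 21 modulo 29 is 28.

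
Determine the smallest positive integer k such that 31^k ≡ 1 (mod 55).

5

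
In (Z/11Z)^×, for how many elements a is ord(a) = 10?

4

φ(11) = 11 − 1 = 10 = 2 · 5.
(Z/11Z)^× is cyclic (|G| = 10); a cyclic group of order m has exactly φ(d) elements of each order d | m, and none otherwise.
10 = 2 · 5 divides 10, and φ(10) = 4.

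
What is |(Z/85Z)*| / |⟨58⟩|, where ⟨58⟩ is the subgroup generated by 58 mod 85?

4

ord(58) | φ(85) = φ(5·17) = (5−1)·(17−1) = 4·16 = 64 = 2^6.
Divisors of 64: 1, 2, 4, 8, 16, 32, 64.
Check 58^d mod 85 for each divisor in increasing order:
58^1 ≡ 58
58^2 ≡ 49
58^4 ≡ 21
58^8 ≡ 16
58^16 ≡ 1
The order of 58 is 16, so the subgroup it generates has 16 elements.
[(Z/85Z)^× : ⟨58⟩] = 64/16 = 4.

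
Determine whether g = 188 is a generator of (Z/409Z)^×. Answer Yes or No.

φ(409) = 409 − 1 = 408 = 2^3 · 3 · 17.
Test 188^(408/q) mod 409 for each prime factor q of 408:
188^204 ≡ 408 (mod 409)  [q = 2: ≢ 1 ✓]
188^136 ≡ 355 (mod 409)  [q = 3: ≢ 1 ✓]
188^24 ≡ 83 (mod 409)  [q = 17: ≢ 1 ✓]
None equal 1, so ord_409(188) = 408: 188 is a primitive root.

Yes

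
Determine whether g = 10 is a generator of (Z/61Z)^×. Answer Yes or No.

Yes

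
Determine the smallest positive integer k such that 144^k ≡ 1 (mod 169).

13

By Lagrange's theorem, ord_169(144) divides φ(169) = φ(13^2) = 13·(13−1) = 156 = 2^2 · 3 · 13.
Divisors of 156: 1, 2, 3, 4, 6, 12, 13, 26, 39, 52, 78, 156.
Evaluate successive powers at the divisors of 156:
144^1 ≡ 144 (mod 169)
144^2 ≡ 118 (mod 169)
144^3 ≡ 92 (mod 169)
144^4 ≡ 66 (mod 169)
144^6 ≡ 14 (mod 169)
144^12 ≡ 27 (mod 169)
144^13 ≡ 1 (mod 169) ✓
The smallest such exponent is 13, so the order of 144 is 13.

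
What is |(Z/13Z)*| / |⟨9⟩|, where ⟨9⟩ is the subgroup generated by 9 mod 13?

4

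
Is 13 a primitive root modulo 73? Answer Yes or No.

Yes

φ(73) = 73 − 1 = 72 = 2^3 · 3^2.
13 is a primitive root mod 73 iff 13^(φ(73)/q) ≢ 1 for every prime q | φ(73), i.e. q ∈ {2, 3}.
13^36 ≡ 72 (mod 73)  [q = 2: ≢ 1 ✓]
13^24 ≡ 64 (mod 73)  [q = 3: ≢ 1 ✓]
All checks pass, so 13 has order 72 and is a primitive root modulo 73.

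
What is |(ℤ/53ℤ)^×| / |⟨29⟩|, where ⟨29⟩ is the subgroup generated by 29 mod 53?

The order of 29 must divide φ(53) = 53 − 1 = 52 = 2^2 · 13.
Divisors of 52: 1, 2, 4, 13, 26, 52.
Evaluate successive powers at the divisors of 52:
29^1 ≡ 29 (mod 53)
29^2 ≡ 46 (mod 53)
29^4 ≡ 49 (mod 53)
29^13 ≡ 52 (mod 53)
29^26 ≡ 1 (mod 53) ✓
So ord_53(29) = 26, hence |⟨29⟩| = 26.
The index is φ(53) / ord(29) = 52 / 26 = 2.

2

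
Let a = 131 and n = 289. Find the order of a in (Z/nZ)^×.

By Lagrange's theorem, ord_289(131) divides φ(289) = φ(17^2) = 17·(17−1) = 272 = 2^4 · 17.
Divisors of 272: 1, 2, 4, 8, 16, 17, 34, 68, 136, 272.
Check 131^d mod 289 for each divisor in increasing order:
131^1 ≡ 131 (mod 289)
131^2 ≡ 110 (mod 289)
131^4 ≡ 251 (mod 289)
131^8 ≡ 288 (mod 289)
131^16 ≡ 1 (mod 289) ✓
Therefore the multiplicative order of 131 modulo 289 is 16.

16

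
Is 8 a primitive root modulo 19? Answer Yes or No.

φ(19) = 19 − 1 = 18 = 2 · 3^2.
8 is a primitive root mod 19 iff 8^(φ(19)/q) ≢ 1 for every prime q | φ(19), i.e. q ∈ {2, 3}.
8^9 ≡ 18 (mod 19)  [q = 2: ≢ 1 ✓]
8^6 ≡ 1 (mod 19)  [q = 3: ≡ 1 ✗]
The check at q = 3 fails, so 8 generates a proper subgroup.

No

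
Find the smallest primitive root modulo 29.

φ(29) = 29 − 1 = 28 = 2^2 · 7.
Test candidates g = 2, 3, … against the prime factors q ∈ {2, 7} of φ(29): g is a generator iff g^(28/q) ≢ 1 for every such q.
g = 2: 2^14 ≡ 28; 2^4 ≡ 16 — none is 1, so 2 is a primitive root.
The smallest primitive root modulo 29 is 2.

2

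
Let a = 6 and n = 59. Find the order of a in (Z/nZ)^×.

ord(6) | φ(59) = 59 − 1 = 58 = 2 · 29.
Divisors of 58: 1, 2, 29, 58.
Evaluate successive powers at the divisors of 58:
6^1 ≡ 6 (mod 59)
6^2 ≡ 36 (mod 59)
6^29 ≡ 58 (mod 59)
6^58 ≡ 1 (mod 59) ✓
Therefore the multiplicative order of 6 modulo 59 is 58.

58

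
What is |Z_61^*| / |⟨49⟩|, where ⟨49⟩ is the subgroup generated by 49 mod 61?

2

Since 49 ∈ (Z/61Z)^×, its order divides φ(61) = 61 − 1 = 60 = 2^2 · 3 · 5.
Divisors of 60: 1, 2, 3, 4, 5, 6, 10, 12, 15, 20, 30, 60.
Check 49^d mod 61 for each divisor in increasing order:
49^1 ≡ 49 (mod 61)
49^2 ≡ 22 (mod 61)
49^3 ≡ 41 (mod 61)
49^4 ≡ 57 (mod 61)
49^5 ≡ 48 (mod 61)
49^6 ≡ 34 (mod 61)
49^10 ≡ 47 (mod 61)
49^12 ≡ 58 (mod 61)
49^15 ≡ 60 (mod 61)
49^20 ≡ 13 (mod 61)
49^30 ≡ 1 (mod 61) ✓
Thus |⟨49⟩| = ord(49) = 30.
[(Z/61Z)^× : ⟨49⟩] = 60/30 = 2.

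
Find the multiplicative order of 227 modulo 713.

330

ord(227) | φ(713) = φ(23·31) = (23−1)·(31−1) = 22·30 = 660 = 2^2 · 3 · 5 · 11.
Divisors of 660: 1, 2, 3, 4, 5, 6, 10, 11, 12, 15, 20, 22, 30, 33, 44, 55, 60, 66, 110, 132, 165, 220, 330, 660.
Compute 227^d (mod 713) for the divisors d until we hit 1:
227^1 ≡ 227 (mod 713)
227^2 ≡ 193 (mod 713)
227^3 ≡ 318 (mod 713)
227^4 ≡ 173 (mod 713)
227^5 ≡ 56 (mod 713)
227^6 ≡ 591 (mod 713)
227^10 ≡ 284 (mod 713)
227^11 ≡ 298 (mod 713)
227^12 ≡ 624 (mod 713)
227^15 ≡ 218 (mod 713)
227^20 ≡ 87 (mod 713)
227^22 ≡ 392 (mod 713)
227^30 ≡ 466 (mod 713)
227^33 ≡ 597 (mod 713)
227^44 ≡ 369 (mod 713)
227^55 ≡ 160 (mod 713)
227^60 ≡ 404 (mod 713)
227^66 ≡ 622 (mod 713)
227^110 ≡ 645 (mod 713)
227^132 ≡ 438 (mod 713)
227^165 ≡ 528 (mod 713)
227^220 ≡ 346 (mod 713)
227^330 ≡ 1 (mod 713) ✓
So ord_713(227) = 330.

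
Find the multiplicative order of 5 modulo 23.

Since 5 ∈ (Z/23Z)^×, its order divides φ(23) = 23 − 1 = 22 = 2 · 11.
Divisors of 22: 1, 2, 11, 22.
Check 5^d mod 23 for each divisor in increasing order:
5^1 ≡ 5 (mod 23)
5^2 ≡ 2 (mod 23)
5^11 ≡ 22 (mod 23)
5^22 ≡ 1 (mod 23) ✓
Therefore the multiplicative order of 5 modulo 23 is 22.

22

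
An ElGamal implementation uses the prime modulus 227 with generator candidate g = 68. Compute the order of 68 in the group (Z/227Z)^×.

226

ord(68) | φ(227) = 227 − 1 = 226 = 2 · 113.
Divisors of 226: 1, 2, 113, 226.
Check 68^d mod 227 for each divisor in increasing order:
68^1 ≡ 68 (mod 227)
68^2 ≡ 84 (mod 227)
68^113 ≡ 226 (mod 227)
68^226 ≡ 1 (mod 227) ✓
Hence ord(68) = 226.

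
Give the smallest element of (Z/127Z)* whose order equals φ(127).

φ(127) = 127 − 1 = 126 = 2 · 3^2 · 7.
Test candidates g = 2, 3, … against the prime factors q ∈ {2, 3, 7} of φ(127): g is a generator iff g^(126/q) ≢ 1 for every such q.
g = 2: 2^63 ≡ 1 — hits 1, so not a primitive root.
g = 3: 3^63 ≡ 126; 3^42 ≡ 107; 3^18 ≡ 4 — none is 1, so 3 is a primitive root.
Hence the least primitive root of 127 is 3.

3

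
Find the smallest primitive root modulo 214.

5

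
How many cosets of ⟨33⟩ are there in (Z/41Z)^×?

2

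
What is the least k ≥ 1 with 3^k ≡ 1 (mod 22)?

5

ord(3) | φ(22) = φ(2)·φ(11) = 1·10 = 10 = 2 · 5.
Divisors of 10: 1, 2, 5, 10.
Compute 3^d (mod 22) for the divisors d until we hit 1:
3^1 ≡ 3
3^2 ≡ 9
3^5 ≡ 1
Therefore the multiplicative order of 3 modulo 22 is 5.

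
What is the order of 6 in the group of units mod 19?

Since 6 ∈ (Z/19Z)^×, its order divides φ(19) = 19 − 1 = 18 = 2 · 3^2.
Divisors of 18: 1, 2, 3, 6, 9, 18.
Check 6^d mod 19 for each divisor in increasing order:
6^1 ≡ 6 (mod 19)
6^2 ≡ 17 (mod 19)
6^3 ≡ 7 (mod 19)
6^6 ≡ 11 (mod 19)
6^9 ≡ 1 (mod 19) ✓
So ord_19(6) = 9.

9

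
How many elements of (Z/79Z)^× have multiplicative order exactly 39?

24

φ(79) = 79 − 1 = 78 = 2 · 3 · 13.
(Z/79Z)^× is cyclic (|G| = 78); a cyclic group of order m has exactly φ(d) elements of each order d | m, and none otherwise.
39 = 3 · 13 divides 78, and φ(39) = 24.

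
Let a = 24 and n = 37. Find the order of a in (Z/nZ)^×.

36

ord(24) | φ(37) = 37 − 1 = 36 = 2^2 · 3^2.
Divisors of 36: 1, 2, 3, 4, 6, 9, 12, 18, 36.
Test each divisor d:
24^1 ≡ 24 (mod 37)
24^2 ≡ 21 (mod 37)
24^3 ≡ 23 (mod 37)
24^4 ≡ 34 (mod 37)
24^6 ≡ 11 (mod 37)
24^9 ≡ 31 (mod 37)
24^12 ≡ 10 (mod 37)
24^18 ≡ 36 (mod 37)
24^36 ≡ 1 (mod 37) ✓
Therefore the multiplicative order of 24 modulo 37 is 36.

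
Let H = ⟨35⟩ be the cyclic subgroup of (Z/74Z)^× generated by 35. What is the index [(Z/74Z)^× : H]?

1

Since 35 ∈ (Z/74Z)^×, its order divides φ(74) = φ(2)·φ(37) = 1·36 = 36 = 2^2 · 3^2.
Divisors of 36: 1, 2, 3, 4, 6, 9, 12, 18, 36.
Check 35^d mod 74 for each divisor in increasing order:
35^1 ≡ 35 (mod 74)
35^2 ≡ 41 (mod 74)
35^3 ≡ 29 (mod 74)
35^4 ≡ 53 (mod 74)
35^6 ≡ 27 (mod 74)
35^9 ≡ 43 (mod 74)
35^12 ≡ 63 (mod 74)
35^18 ≡ 73 (mod 74)
35^36 ≡ 1 (mod 74) ✓
The order of 35 is 36, so the subgroup it generates has 36 elements.
Index = |(Z/74Z)^×| / |⟨35⟩| = 36 / 36 = 1.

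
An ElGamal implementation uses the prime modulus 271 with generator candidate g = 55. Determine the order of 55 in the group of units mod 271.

45

ord(55) | φ(271) = 271 − 1 = 270 = 2 · 3^3 · 5.
Divisors of 270: 1, 2, 3, 5, 6, 9, 10, 15, 18, 27, 30, 45, 54, 90, 135, 270.
Test each divisor d:
55^1 ≡ 55 (mod 271)
55^2 ≡ 44 (mod 271)
55^3 ≡ 252 (mod 271)
55^5 ≡ 248 (mod 271)
55^6 ≡ 90 (mod 271)
55^9 ≡ 187 (mod 271)
55^10 ≡ 258 (mod 271)
55^15 ≡ 28 (mod 271)
55^18 ≡ 10 (mod 271)
55^27 ≡ 244 (mod 271)
55^30 ≡ 242 (mod 271)
55^45 ≡ 1 (mod 271) ✓
Hence ord(55) = 45.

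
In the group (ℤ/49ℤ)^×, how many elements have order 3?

φ(49) = φ(7^2) = 7·(7−1) = 42 = 2 · 3 · 7.
In a cyclic group of order 42, there are φ(d) elements of order d for each divisor d of 42, and zero for non-divisors.
3 | 42, and φ(3) = 3 − 1 = 2.

2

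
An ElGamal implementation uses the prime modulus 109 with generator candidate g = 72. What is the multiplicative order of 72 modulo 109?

The order of 72 must divide φ(109) = 109 − 1 = 108 = 2^2 · 3^3.
Divisors of 108: 1, 2, 3, 4, 6, 9, 12, 18, 27, 36, 54, 108.
Compute 72^d (mod 109) for the divisors d until we hit 1:
72^1 ≡ 72
72^2 ≡ 61
72^3 ≡ 32
72^4 ≡ 15
72^6 ≡ 43
72^9 ≡ 68
72^12 ≡ 105
72^18 ≡ 46
72^27 ≡ 76
72^36 ≡ 45
72^54 ≡ 108
72^108 ≡ 1
The smallest such exponent is 108, so the order of 72 is 108.

108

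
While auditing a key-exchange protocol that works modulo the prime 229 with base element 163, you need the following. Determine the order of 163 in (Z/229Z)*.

The order of 163 must divide φ(229) = 229 − 1 = 228 = 2^2 · 3 · 19.
Divisors of 228: 1, 2, 3, 4, 6, 12, 19, 38, 57, 76, 114, 228.
Compute 163^d (mod 229) for the divisors d until we hit 1:
163^1 ≡ 163 (mod 229)
163^2 ≡ 5 (mod 229)
163^3 ≡ 128 (mod 229)
163^4 ≡ 25 (mod 229)
163^6 ≡ 125 (mod 229)
163^12 ≡ 53 (mod 229)
163^19 ≡ 140 (mod 229)
163^38 ≡ 135 (mod 229)
163^57 ≡ 122 (mod 229)
163^76 ≡ 134 (mod 229)
163^114 ≡ 228 (mod 229)
163^228 ≡ 1 (mod 229) ✓
So ord_229(163) = 228.

228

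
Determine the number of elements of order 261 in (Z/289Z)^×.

φ(289) = φ(17^2) = 17·(17−1) = 272 = 2^4 · 17.
(Z/289Z)^× is cyclic (|G| = 272); a cyclic group of order m has exactly φ(d) elements of each order d | m, and none otherwise.
261 does not divide 272, so no element of (Z/289Z)^× has order 261.

0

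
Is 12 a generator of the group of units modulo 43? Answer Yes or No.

Yes

φ(43) = 43 − 1 = 42 = 2 · 3 · 7.
It suffices to check that the order of 12 is not a proper divisor of 42: compute 12^(42/q) for q ∈ {2, 3, 7}.
12^21 ≡ 42 (mod 43)  [q = 2: ≢ 1 ✓]
12^14 ≡ 36 (mod 43)  [q = 3: ≢ 1 ✓]
12^6 ≡ 21 (mod 43)  [q = 7: ≢ 1 ✓]
None equal 1, so ord_43(12) = 42: 12 is a primitive root.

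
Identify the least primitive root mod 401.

3

φ(401) = 401 − 1 = 400 = 2^4 · 5^2.
Test candidates g = 2, 3, … against the prime factors q ∈ {2, 5} of φ(401): g is a generator iff g^(400/q) ≢ 1 for every such q.
g = 2: 2^200 ≡ 1 — hits 1, so not a primitive root.
g = 3: 3^200 ≡ 400; 3^80 ≡ 72 — none is 1, so 3 is a primitive root.
Hence the least primitive root of 401 is 3.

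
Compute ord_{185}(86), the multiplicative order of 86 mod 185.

Since 86 ∈ (Z/185Z)^×, its order divides φ(185) = φ(5·37) = (5−1)·(37−1) = 4·36 = 144 = 2^4 · 3^2.
Divisors of 144: 1, 2, 3, 4, 6, 8, 9, 12, 16, 18, 24, 36, 48, 72, 144.
Evaluate successive powers at the divisors of 144:
86^1 ≡ 86 (mod 185)
86^2 ≡ 181 (mod 185)
86^3 ≡ 26 (mod 185)
86^4 ≡ 16 (mod 185)
86^6 ≡ 121 (mod 185)
86^8 ≡ 71 (mod 185)
86^9 ≡ 1 (mod 185) ✓
The smallest such exponent is 9, so the order of 86 is 9.

9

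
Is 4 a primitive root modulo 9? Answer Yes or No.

φ(9) = φ(3^2) = 3·(3−1) = 6 = 2 · 3.
An element g generates (Z/9Z)^× iff g^(6/q) ≢ 1 (mod 9) for each prime q ∈ {2, 3}.
4^3 ≡ 1 (mod 9)  [q = 2: ≡ 1 ✗]
4^2 ≡ 7 (mod 9)  [q = 3: ≢ 1 ✓]
4^3 ≡ 1 shows ord(4) | 3, strictly less than φ(9); not a primitive root.

No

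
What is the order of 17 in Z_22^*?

10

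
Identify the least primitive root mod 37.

2

φ(37) = 37 − 1 = 36 = 2^2 · 3^2.
g is a primitive root iff g^(36/q) ≢ 1 (mod 37) for each prime q ∈ {2, 3}.
g = 2: 2^18 ≡ 36; 2^12 ≡ 26 — none is 1, so 2 is a primitive root.
The smallest primitive root modulo 37 is 2.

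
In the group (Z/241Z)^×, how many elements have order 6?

2

φ(241) = 241 − 1 = 240 = 2^4 · 3 · 5.
In a cyclic group of order 240, there are φ(d) elements of order d for each divisor d of 240, and zero for non-divisors.
6 = 2 · 3 divides 240, and φ(6) = 2.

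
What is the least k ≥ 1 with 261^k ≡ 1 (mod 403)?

30

The order of 261 must divide φ(403) = φ(13·31) = (13−1)·(31−1) = 12·30 = 360 = 2^3 · 3^2 · 5.
Divisors of 360: 1, 2, 3, 4, 5, 6, 8, 9, 10, 12, 15, 18, 20, 24, 30, 36, 40, 45, 60, 72, 90, 120, 180, 360.
Test each divisor d:
261^1 ≡ 261 (mod 403)
261^2 ≡ 14 (mod 403)
261^3 ≡ 27 (mod 403)
261^4 ≡ 196 (mod 403)
261^5 ≡ 378 (mod 403)
261^6 ≡ 326 (mod 403)
261^8 ≡ 131 (mod 403)
261^9 ≡ 339 (mod 403)
261^10 ≡ 222 (mod 403)
261^12 ≡ 287 (mod 403)
261^15 ≡ 92 (mod 403)
261^18 ≡ 66 (mod 403)
261^20 ≡ 118 (mod 403)
261^24 ≡ 157 (mod 403)
261^30 ≡ 1 (mod 403) ✓
Therefore the multiplicative order of 261 modulo 403 is 30.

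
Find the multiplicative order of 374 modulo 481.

The order of 374 must divide φ(481) = φ(13·37) = (13−1)·(37−1) = 12·36 = 432 = 2^4 · 3^3.
Divisors of 432: 1, 2, 3, 4, 6, 8, 9, 12, 16, 18, 24, 27, 36, 48, 54, 72, 108, 144, 216, 432.
Test each divisor d:
374^1 ≡ 374 (mod 481)
374^2 ≡ 386 (mod 481)
374^3 ≡ 64 (mod 481)
374^4 ≡ 367 (mod 481)
374^6 ≡ 248 (mod 481)
374^8 ≡ 9 (mod 481)
374^9 ≡ 480 (mod 481)
374^12 ≡ 417 (mod 481)
374^16 ≡ 81 (mod 481)
374^18 ≡ 1 (mod 481) ✓
The smallest such exponent is 18, so the order of 374 is 18.

18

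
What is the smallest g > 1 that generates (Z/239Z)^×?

7

φ(239) = 239 − 1 = 238 = 2 · 7 · 17.
Test candidates g = 2, 3, … against the prime factors q ∈ {2, 7, 17} of φ(239): g is a generator iff g^(238/q) ≢ 1 for every such q.
g = 2: 2^119 ≡ 1 — hits 1, so not a primitive root.
g = 3: 3^119 ≡ 1 — hits 1, so not a primitive root.
g = 4: 4^119 ≡ 1 — hits 1, so not a primitive root.
g = 5: 5^119 ≡ 1 — hits 1, so not a primitive root.
g = 6: 6^119 ≡ 1 — hits 1, so not a primitive root.
g = 7: 7^119 ≡ 238; 7^34 ≡ 24; 7^14 ≡ 211 — none is 1, so 7 is a primitive root.
The smallest primitive root modulo 239 is 7.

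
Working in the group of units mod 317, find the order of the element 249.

316

The order of 249 must divide φ(317) = 317 − 1 = 316 = 2^2 · 79.
Divisors of 316: 1, 2, 4, 79, 158, 316.
Test each divisor d:
249^1 ≡ 249
249^2 ≡ 186
249^4 ≡ 43
249^79 ≡ 114
249^158 ≡ 316
249^316 ≡ 1
The smallest such exponent is 316, so the order of 249 is 316.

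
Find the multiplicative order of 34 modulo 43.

By Lagrange's theorem, ord_43(34) divides φ(43) = 43 − 1 = 42 = 2 · 3 · 7.
Divisors of 42: 1, 2, 3, 6, 7, 14, 21, 42.
Evaluate successive powers at the divisors of 42:
34^1 ≡ 34
34^2 ≡ 38
34^3 ≡ 2
34^6 ≡ 4
34^7 ≡ 7
34^14 ≡ 6
34^21 ≡ 42
34^42 ≡ 1
The smallest such exponent is 42, so the order of 34 is 42.

42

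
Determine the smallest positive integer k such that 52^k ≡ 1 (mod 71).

70

Since 52 ∈ (Z/71Z)^×, its order divides φ(71) = 71 − 1 = 70 = 2 · 5 · 7.
Divisors of 70: 1, 2, 5, 7, 10, 14, 35, 70.
Compute 52^d (mod 71) for the divisors d until we hit 1:
52^1 ≡ 52
52^2 ≡ 6
52^5 ≡ 26
52^7 ≡ 14
52^10 ≡ 37
52^14 ≡ 54
52^35 ≡ 70
52^70 ≡ 1
The smallest such exponent is 70, so the order of 52 is 70.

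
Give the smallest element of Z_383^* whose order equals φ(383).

φ(383) = 383 − 1 = 382 = 2 · 191.
Test candidates g = 2, 3, … against the prime factors q ∈ {2, 191} of φ(383): g is a generator iff g^(382/q) ≢ 1 for every such q.
g = 2: 2^191 ≡ 1 — hits 1, so not a primitive root.
g = 3: 3^191 ≡ 1 — hits 1, so not a primitive root.
g = 4: 4^191 ≡ 1 — hits 1, so not a primitive root.
g = 5: 5^191 ≡ 382; 5^2 ≡ 25 — none is 1, so 5 is a primitive root.
Hence the least primitive root of 383 is 5.

5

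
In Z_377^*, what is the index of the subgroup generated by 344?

4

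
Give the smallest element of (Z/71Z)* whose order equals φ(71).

7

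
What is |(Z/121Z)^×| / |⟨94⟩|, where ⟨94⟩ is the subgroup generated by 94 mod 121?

By Lagrange's theorem, ord_121(94) divides φ(121) = φ(11^2) = 11·(11−1) = 110 = 2 · 5 · 11.
Divisors of 110: 1, 2, 5, 10, 11, 22, 55, 110.
Check 94^d mod 121 for each divisor in increasing order:
94^1 ≡ 94
94^2 ≡ 3
94^5 ≡ 120
94^10 ≡ 1
Thus |⟨94⟩| = ord(94) = 10.
The index is φ(121) / ord(94) = 110 / 10 = 11.

11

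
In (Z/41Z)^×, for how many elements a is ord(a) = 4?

2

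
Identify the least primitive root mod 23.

φ(23) = 23 − 1 = 22 = 2 · 11.
Test candidates g = 2, 3, … against the prime factors q ∈ {2, 11} of φ(23): g is a generator iff g^(22/q) ≢ 1 for every such q.
g = 2: 2^11 ≡ 1 — hits 1, so not a primitive root.
g = 3: 3^11 ≡ 1 — hits 1, so not a primitive root.
g = 4: 4^11 ≡ 1 — hits 1, so not a primitive root.
g = 5: 5^11 ≡ 22; 5^2 ≡ 2 — none is 1, so 5 is a primitive root.
So 5 is the smallest generator of (Z/23Z)^×.

5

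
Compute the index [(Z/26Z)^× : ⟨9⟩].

Since 9 ∈ (Z/26Z)^×, its order divides φ(26) = φ(2)·φ(13) = 1·12 = 12 = 2^2 · 3.
Divisors of 12: 1, 2, 3, 4, 6, 12.
Check 9^d mod 26 for each divisor in increasing order:
9^1 ≡ 9 (mod 26)
9^2 ≡ 3 (mod 26)
9^3 ≡ 1 (mod 26) ✓
Thus |⟨9⟩| = ord(9) = 3.
[(Z/26Z)^× : ⟨9⟩] = 12/3 = 4.

4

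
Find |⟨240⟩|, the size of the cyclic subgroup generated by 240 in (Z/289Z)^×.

136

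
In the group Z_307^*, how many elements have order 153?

96

φ(307) = 307 − 1 = 306 = 2 · 3^2 · 17.
(Z/307Z)^× is cyclic (|G| = 306); a cyclic group of order m has exactly φ(d) elements of each order d | m, and none otherwise.
153 = 3^2 · 17 divides 306, and φ(153) = 96.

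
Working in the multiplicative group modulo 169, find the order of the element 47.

52

ord(47) | φ(169) = φ(13^2) = 13·(13−1) = 156 = 2^2 · 3 · 13.
Divisors of 156: 1, 2, 3, 4, 6, 12, 13, 26, 39, 52, 78, 156.
Check 47^d mod 169 for each divisor in increasing order:
47^1 ≡ 47
47^2 ≡ 12
47^3 ≡ 57
47^4 ≡ 144
47^6 ≡ 38
47^12 ≡ 92
47^13 ≡ 99
47^26 ≡ 168
47^39 ≡ 70
47^52 ≡ 1
Therefore the multiplicative order of 47 modulo 169 is 52.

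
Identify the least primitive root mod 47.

φ(47) = 47 − 1 = 46 = 2 · 23.
Test candidates g = 2, 3, … against the prime factors q ∈ {2, 23} of φ(47): g is a generator iff g^(46/q) ≢ 1 for every such q.
g = 2: 2^23 ≡ 1 — hits 1, so not a primitive root.
g = 3: 3^23 ≡ 1 — hits 1, so not a primitive root.
g = 4: 4^23 ≡ 1 — hits 1, so not a primitive root.
g = 5: 5^23 ≡ 46; 5^2 ≡ 25 — none is 1, so 5 is a primitive root.
So 5 is the smallest generator of (Z/47Z)^×.

5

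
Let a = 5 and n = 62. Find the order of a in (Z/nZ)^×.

3

Since 5 ∈ (Z/62Z)^×, its order divides φ(62) = φ(2)·φ(31) = 1·30 = 30 = 2 · 3 · 5.
Divisors of 30: 1, 2, 3, 5, 6, 10, 15, 30.
Evaluate successive powers at the divisors of 30:
5^1 ≡ 5 (mod 62)
5^2 ≡ 25 (mod 62)
5^3 ≡ 1 (mod 62) ✓
So ord_62(5) = 3.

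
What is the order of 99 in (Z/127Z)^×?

9

The order of 99 must divide φ(127) = 127 − 1 = 126 = 2 · 3^2 · 7.
Divisors of 126: 1, 2, 3, 6, 7, 9, 14, 18, 21, 42, 63, 126.
Compute 99^d (mod 127) for the divisors d until we hit 1:
99^1 ≡ 99 (mod 127)
99^2 ≡ 22 (mod 127)
99^3 ≡ 19 (mod 127)
99^6 ≡ 107 (mod 127)
99^7 ≡ 52 (mod 127)
99^9 ≡ 1 (mod 127) ✓
Therefore the multiplicative order of 99 modulo 127 is 9.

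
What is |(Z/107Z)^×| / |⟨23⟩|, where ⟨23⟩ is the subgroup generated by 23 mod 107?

The order of 23 must divide φ(107) = 107 − 1 = 106 = 2 · 53.
Divisors of 106: 1, 2, 53, 106.
Evaluate successive powers at the divisors of 106:
23^1 ≡ 23 (mod 107)
23^2 ≡ 101 (mod 107)
23^53 ≡ 1 (mod 107) ✓
Thus |⟨23⟩| = ord(23) = 53.
[(Z/107Z)^× : ⟨23⟩] = 106/53 = 2.

2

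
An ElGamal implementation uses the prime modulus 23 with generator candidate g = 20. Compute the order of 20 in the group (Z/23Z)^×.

22

ord(20) | φ(23) = 23 − 1 = 22 = 2 · 11.
Divisors of 22: 1, 2, 11, 22.
Compute 20^d (mod 23) for the divisors d until we hit 1:
20^1 ≡ 20
20^2 ≡ 9
20^11 ≡ 22
20^22 ≡ 1
Therefore the multiplicative order of 20 modulo 23 is 22.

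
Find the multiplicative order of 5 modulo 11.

5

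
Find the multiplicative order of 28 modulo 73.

72

ord(28) | φ(73) = 73 − 1 = 72 = 2^3 · 3^2.
Divisors of 72: 1, 2, 3, 4, 6, 8, 9, 12, 18, 24, 36, 72.
Compute 28^d (mod 73) for the divisors d until we hit 1:
28^1 ≡ 28 (mod 73)
28^2 ≡ 54 (mod 73)
28^3 ≡ 52 (mod 73)
28^4 ≡ 69 (mod 73)
28^6 ≡ 3 (mod 73)
28^8 ≡ 16 (mod 73)
28^9 ≡ 10 (mod 73)
28^12 ≡ 9 (mod 73)
28^18 ≡ 27 (mod 73)
28^24 ≡ 8 (mod 73)
28^36 ≡ 72 (mod 73)
28^72 ≡ 1 (mod 73) ✓
Therefore the multiplicative order of 28 modulo 73 is 72.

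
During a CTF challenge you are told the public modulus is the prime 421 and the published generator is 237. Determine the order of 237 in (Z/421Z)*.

By Lagrange's theorem, ord_421(237) divides φ(421) = 421 − 1 = 420 = 2^2 · 3 · 5 · 7.
Divisors of 420: 1, 2, 3, 4, 5, 6, 7, 10, 12, 14, 15, 20, 21, 28, 30, 35, 42, 60, 70, 84, 105, 140, 210, 420.
Evaluate successive powers at the divisors of 420:
237^1 ≡ 237 (mod 421)
237^2 ≡ 176 (mod 421)
237^3 ≡ 33 (mod 421)
237^4 ≡ 243 (mod 421)
237^5 ≡ 335 (mod 421)
237^6 ≡ 247 (mod 421)
237^7 ≡ 20 (mod 421)
237^10 ≡ 239 (mod 421)
237^12 ≡ 385 (mod 421)
237^14 ≡ 400 (mod 421)
237^15 ≡ 75 (mod 421)
237^20 ≡ 286 (mod 421)
237^21 ≡ 1 (mod 421) ✓
So ord_421(237) = 21.

21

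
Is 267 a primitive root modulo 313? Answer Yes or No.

Yes

φ(313) = 313 − 1 = 312 = 2^3 · 3 · 13.
It suffices to check that the order of 267 is not a proper divisor of 312: compute 267^(312/q) for q ∈ {2, 3, 13}.
267^156 ≡ 312 (mod 313)  [q = 2: ≢ 1 ✓]
267^104 ≡ 214 (mod 313)  [q = 3: ≢ 1 ✓]
267^24 ≡ 280 (mod 313)  [q = 13: ≢ 1 ✓]
Every test exponent gives a nontrivial residue, hence 267 generates the full group.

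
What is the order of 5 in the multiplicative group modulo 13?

4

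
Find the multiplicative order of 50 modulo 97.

8

The order of 50 must divide φ(97) = 97 − 1 = 96 = 2^5 · 3.
Divisors of 96: 1, 2, 3, 4, 6, 8, 12, 16, 24, 32, 48, 96.
Check 50^d mod 97 for each divisor in increasing order:
50^1 ≡ 50 (mod 97)
50^2 ≡ 75 (mod 97)
50^3 ≡ 64 (mod 97)
50^4 ≡ 96 (mod 97)
50^6 ≡ 22 (mod 97)
50^8 ≡ 1 (mod 97) ✓
Therefore the multiplicative order of 50 modulo 97 is 8.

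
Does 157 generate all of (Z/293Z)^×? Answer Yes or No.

φ(293) = 293 − 1 = 292 = 2^2 · 73.
157 is a primitive root mod 293 iff 157^(φ(293)/q) ≢ 1 for every prime q | φ(293), i.e. q ∈ {2, 73}.
157^146 ≡ 292 (mod 293)  [q = 2: ≢ 1 ✓]
157^4 ≡ 197 (mod 293)  [q = 73: ≢ 1 ✓]
Every test exponent gives a nontrivial residue, hence 157 generates the full group.

Yes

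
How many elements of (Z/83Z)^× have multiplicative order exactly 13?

φ(83) = 83 − 1 = 82 = 2 · 41.
(Z/83Z)^× is cyclic (|G| = 82); a cyclic group of order m has exactly φ(d) elements of each order d | m, and none otherwise.
13 does not divide 82, so no element of (Z/83Z)^× has order 13.

0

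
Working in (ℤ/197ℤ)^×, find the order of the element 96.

The order of 96 must divide φ(197) = 197 − 1 = 196 = 2^2 · 7^2.
Divisors of 196: 1, 2, 4, 7, 14, 28, 49, 98, 196.
Compute 96^d (mod 197) for the divisors d until we hit 1:
96^1 ≡ 96 (mod 197)
96^2 ≡ 154 (mod 197)
96^4 ≡ 76 (mod 197)
96^7 ≡ 93 (mod 197)
96^14 ≡ 178 (mod 197)
96^28 ≡ 164 (mod 197)
96^49 ≡ 196 (mod 197)
96^98 ≡ 1 (mod 197) ✓
So ord_197(96) = 98.

98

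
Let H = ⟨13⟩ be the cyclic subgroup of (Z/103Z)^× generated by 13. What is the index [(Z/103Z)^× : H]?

6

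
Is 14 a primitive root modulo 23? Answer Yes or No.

Yes

φ(23) = 23 − 1 = 22 = 2 · 11.
14 is a primitive root mod 23 iff 14^(φ(23)/q) ≢ 1 for every prime q | φ(23), i.e. q ∈ {2, 11}.
14^11 ≡ 22 (mod 23)  [q = 2: ≢ 1 ✓]
14^2 ≡ 12 (mod 23)  [q = 11: ≢ 1 ✓]
All checks pass, so 14 has order 22 and is a primitive root modulo 23.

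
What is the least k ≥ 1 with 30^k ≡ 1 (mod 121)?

Since 30 ∈ (Z/121Z)^×, its order divides φ(121) = φ(11^2) = 11·(11−1) = 110 = 2 · 5 · 11.
Divisors of 110: 1, 2, 5, 10, 11, 22, 55, 110.
Evaluate successive powers at the divisors of 110:
30^1 ≡ 30 (mod 121)
30^2 ≡ 53 (mod 121)
30^5 ≡ 54 (mod 121)
30^10 ≡ 12 (mod 121)
30^11 ≡ 118 (mod 121)
30^22 ≡ 9 (mod 121)
30^55 ≡ 120 (mod 121)
30^110 ≡ 1 (mod 121) ✓
Therefore the multiplicative order of 30 modulo 121 is 110.

110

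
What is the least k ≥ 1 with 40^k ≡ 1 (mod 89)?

The order of 40 must divide φ(89) = 89 − 1 = 88 = 2^3 · 11.
Divisors of 88: 1, 2, 4, 8, 11, 22, 44, 88.
Compute 40^d (mod 89) for the divisors d until we hit 1:
40^1 ≡ 40
40^2 ≡ 87
40^4 ≡ 4
40^8 ≡ 16
40^11 ≡ 55
40^22 ≡ 88
40^44 ≡ 1
The smallest such exponent is 44, so the order of 40 is 44.

44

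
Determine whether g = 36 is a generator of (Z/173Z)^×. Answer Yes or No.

No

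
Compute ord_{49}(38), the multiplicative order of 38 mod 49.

The order of 38 must divide φ(49) = φ(7^2) = 7·(7−1) = 42 = 2 · 3 · 7.
Divisors of 42: 1, 2, 3, 6, 7, 14, 21, 42.
Test each divisor d:
38^1 ≡ 38
38^2 ≡ 23
38^3 ≡ 41
38^6 ≡ 15
38^7 ≡ 31
38^14 ≡ 30
38^21 ≡ 48
38^42 ≡ 1
Hence ord(38) = 42.

42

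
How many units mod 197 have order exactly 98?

42

φ(197) = 197 − 1 = 196 = 2^2 · 7^2.
In a cyclic group of order 196, there are φ(d) elements of order d for each divisor d of 196, and zero for non-divisors.
98 = 2 · 7^2 divides 196, and φ(98) = 42.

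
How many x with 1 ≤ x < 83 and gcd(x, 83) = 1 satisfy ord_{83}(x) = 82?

40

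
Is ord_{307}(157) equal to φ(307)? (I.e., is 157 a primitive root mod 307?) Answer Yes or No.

φ(307) = 307 − 1 = 306 = 2 · 3^2 · 17.
Test 157^(306/q) mod 307 for each prime factor q of 306:
157^153 ≡ 306 (mod 307)  [q = 2: ≢ 1 ✓]
157^102 ≡ 17 (mod 307)  [q = 3: ≢ 1 ✓]
157^18 ≡ 269 (mod 307)  [q = 17: ≢ 1 ✓]
All checks pass, so 157 has order 306 and is a primitive root modulo 307.

Yes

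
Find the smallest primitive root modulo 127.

φ(127) = 127 − 1 = 126 = 2 · 3^2 · 7.
g is a primitive root iff g^(126/q) ≢ 1 (mod 127) for each prime q ∈ {2, 3, 7}.
g = 2: 2^63 ≡ 1 — hits 1, so not a primitive root.
g = 3: 3^63 ≡ 126; 3^42 ≡ 107; 3^18 ≡ 4 — none is 1, so 3 is a primitive root.
So 3 is the smallest generator of (Z/127Z)^×.

3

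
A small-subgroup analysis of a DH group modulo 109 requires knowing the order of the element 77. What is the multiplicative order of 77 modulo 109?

36

The order of 77 must divide φ(109) = 109 − 1 = 108 = 2^2 · 3^3.
Divisors of 108: 1, 2, 3, 4, 6, 9, 12, 18, 27, 36, 54, 108.
Evaluate successive powers at the divisors of 108:
77^1 ≡ 77 (mod 109)
77^2 ≡ 43 (mod 109)
77^3 ≡ 41 (mod 109)
77^4 ≡ 105 (mod 109)
77^6 ≡ 46 (mod 109)
77^9 ≡ 33 (mod 109)
77^12 ≡ 45 (mod 109)
77^18 ≡ 108 (mod 109)
77^27 ≡ 76 (mod 109)
77^36 ≡ 1 (mod 109) ✓
Hence ord(77) = 36.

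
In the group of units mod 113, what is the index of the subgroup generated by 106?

16

By Lagrange's theorem, ord_113(106) divides φ(113) = 113 − 1 = 112 = 2^4 · 7.
Divisors of 112: 1, 2, 4, 7, 8, 14, 16, 28, 56, 112.
Evaluate successive powers at the divisors of 112:
106^1 ≡ 106
106^2 ≡ 49
106^4 ≡ 28
106^7 ≡ 1
So ord_113(106) = 7, hence |⟨106⟩| = 7.
[(Z/113Z)^× : ⟨106⟩] = 112/7 = 16.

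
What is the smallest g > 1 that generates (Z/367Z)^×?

6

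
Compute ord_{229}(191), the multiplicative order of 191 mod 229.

228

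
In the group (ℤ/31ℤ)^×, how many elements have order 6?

2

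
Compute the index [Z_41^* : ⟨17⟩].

1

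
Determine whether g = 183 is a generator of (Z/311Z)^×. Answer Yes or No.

φ(311) = 311 − 1 = 310 = 2 · 5 · 31.
It suffices to check that the order of 183 is not a proper divisor of 310: compute 183^(310/q) for q ∈ {2, 5, 31}.
183^155 ≡ 310 (mod 311)  [q = 2: ≢ 1 ✓]
183^62 ≡ 216 (mod 311)  [q = 5: ≢ 1 ✓]
183^10 ≡ 250 (mod 311)  [q = 31: ≢ 1 ✓]
Every test exponent gives a nontrivial residue, hence 183 generates the full group.

Yes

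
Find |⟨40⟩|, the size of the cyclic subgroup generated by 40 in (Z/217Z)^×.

30

By Lagrange's theorem, ord_217(40) divides φ(217) = φ(7·31) = (7−1)·(31−1) = 6·30 = 180 = 2^2 · 3^2 · 5.
Divisors of 180: 1, 2, 3, 4, 5, 6, 9, 10, 12, 15, 18, 20, 30, 36, 45, 60, 90, 180.
Evaluate successive powers at the divisors of 180:
40^1 ≡ 40 (mod 217)
40^2 ≡ 81 (mod 217)
40^3 ≡ 202 (mod 217)
40^4 ≡ 51 (mod 217)
40^5 ≡ 87 (mod 217)
40^6 ≡ 8 (mod 217)
40^9 ≡ 97 (mod 217)
40^10 ≡ 191 (mod 217)
40^12 ≡ 64 (mod 217)
40^15 ≡ 125 (mod 217)
40^18 ≡ 78 (mod 217)
40^20 ≡ 25 (mod 217)
40^30 ≡ 1 (mod 217) ✓
Hence ord(40) = 30.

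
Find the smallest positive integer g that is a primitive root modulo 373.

2

φ(373) = 373 − 1 = 372 = 2^2 · 3 · 31.
g is a primitive root iff g^(372/q) ≢ 1 (mod 373) for each prime q ∈ {2, 3, 31}.
g = 2: 2^186 ≡ 372; 2^124 ≡ 284; 2^12 ≡ 366 — none is 1, so 2 is a primitive root.
So 2 is the smallest generator of (Z/373Z)^×.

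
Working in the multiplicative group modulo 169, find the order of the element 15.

By Lagrange's theorem, ord_169(15) divides φ(169) = φ(13^2) = 13·(13−1) = 156 = 2^2 · 3 · 13.
Divisors of 156: 1, 2, 3, 4, 6, 12, 13, 26, 39, 52, 78, 156.
Compute 15^d (mod 169) for the divisors d until we hit 1:
15^1 ≡ 15 (mod 169)
15^2 ≡ 56 (mod 169)
15^3 ≡ 164 (mod 169)
15^4 ≡ 94 (mod 169)
15^6 ≡ 25 (mod 169)
15^12 ≡ 118 (mod 169)
15^13 ≡ 80 (mod 169)
15^26 ≡ 147 (mod 169)
15^39 ≡ 99 (mod 169)
15^52 ≡ 146 (mod 169)
15^78 ≡ 168 (mod 169)
15^156 ≡ 1 (mod 169) ✓
So ord_169(15) = 156.

156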